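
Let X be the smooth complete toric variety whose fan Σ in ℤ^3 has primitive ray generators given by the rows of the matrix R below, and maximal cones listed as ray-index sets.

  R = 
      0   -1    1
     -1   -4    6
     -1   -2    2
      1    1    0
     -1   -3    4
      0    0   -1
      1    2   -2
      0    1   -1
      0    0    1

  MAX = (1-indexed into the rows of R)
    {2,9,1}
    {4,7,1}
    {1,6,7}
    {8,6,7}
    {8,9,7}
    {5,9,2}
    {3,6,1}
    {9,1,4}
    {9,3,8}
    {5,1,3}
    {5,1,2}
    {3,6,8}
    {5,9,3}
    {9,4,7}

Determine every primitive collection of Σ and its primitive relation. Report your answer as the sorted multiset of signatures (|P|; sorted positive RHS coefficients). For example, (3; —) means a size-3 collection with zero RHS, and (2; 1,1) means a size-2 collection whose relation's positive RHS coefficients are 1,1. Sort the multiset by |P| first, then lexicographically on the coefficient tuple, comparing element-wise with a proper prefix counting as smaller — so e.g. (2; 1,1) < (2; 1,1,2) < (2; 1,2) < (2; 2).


The 18 primitive collections of Σ (r=9, n=3):

  P = {1,8}:  v_{1} + v_{8} = 0  so sig = (2; —)
  P = {3,7}:  v_{3} + v_{7} = 0  so sig = (2; —)
  P = {6,9}:  v_{6} + v_{9} = 0  so sig = (2; —)
  P = {2,6}:  v_{2} + v_{6} = v_{1} + v_{5}  so sig = (2; 1,1)
  P = {2,8}:  v_{2} + v_{8} = v_{5} + v_{9}  so sig = (2; 1,1)
  P = {3,4}:  v_{3} + v_{4} = v_{1} + v_{9}  so sig = (2; 1,1)
  P = {4,6}:  v_{4} + v_{6} = v_{1} + v_{7}  so sig = (2; 1,1)
  P = {4,8}:  v_{4} + v_{8} = v_{7} + v_{9}  so sig = (2; 1,1)
  P = {5,6}:  v_{5} + v_{6} = v_{1} + v_{3}  so sig = (2; 1,1)
  P = {5,7}:  v_{5} + v_{7} = v_{1} + v_{9}  so sig = (2; 1,1)
  P = {5,8}:  v_{5} + v_{8} = v_{3} + v_{9}  so sig = (2; 1,1)
  P = {2,3}:  v_{2} + v_{3} = 2·v_{5}  so sig = (2; 2)
  P = {2,7}:  v_{2} + v_{7} = 2·v_{1} + 2·v_{9}  so sig = (2; 2,2)
  P = {4,5}:  v_{4} + v_{5} = 2·v_{1} + 2·v_{9}  so sig = (2; 2,2)
  P = {2,4}:  v_{2} + v_{4} = 3·v_{1} + 3·v_{9}  so sig = (2; 3,3)
  P = {1,3,9}:  v_{1} + v_{3} + v_{9} = v_{5}  so sig = (3; 1)
  P = {1,5,9}:  v_{1} + v_{5} + v_{9} = v_{2}  so sig = (3; 1)
  P = {1,7,9}:  v_{1} + v_{7} + v_{9} = v_{4}  so sig = (3; 1)

Hence PRS(X_Σ) =
[(2; —), (2; —), (2; —), (2; 1,1), (2; 1,1), (2; 1,1), (2; 1,1), (2; 1,1), (2; 1,1), (2; 1,1), (2; 1,1), (2; 2), (2; 2,2), (2; 2,2), (2; 3,3), (3; 1), (3; 1), (3; 1)]


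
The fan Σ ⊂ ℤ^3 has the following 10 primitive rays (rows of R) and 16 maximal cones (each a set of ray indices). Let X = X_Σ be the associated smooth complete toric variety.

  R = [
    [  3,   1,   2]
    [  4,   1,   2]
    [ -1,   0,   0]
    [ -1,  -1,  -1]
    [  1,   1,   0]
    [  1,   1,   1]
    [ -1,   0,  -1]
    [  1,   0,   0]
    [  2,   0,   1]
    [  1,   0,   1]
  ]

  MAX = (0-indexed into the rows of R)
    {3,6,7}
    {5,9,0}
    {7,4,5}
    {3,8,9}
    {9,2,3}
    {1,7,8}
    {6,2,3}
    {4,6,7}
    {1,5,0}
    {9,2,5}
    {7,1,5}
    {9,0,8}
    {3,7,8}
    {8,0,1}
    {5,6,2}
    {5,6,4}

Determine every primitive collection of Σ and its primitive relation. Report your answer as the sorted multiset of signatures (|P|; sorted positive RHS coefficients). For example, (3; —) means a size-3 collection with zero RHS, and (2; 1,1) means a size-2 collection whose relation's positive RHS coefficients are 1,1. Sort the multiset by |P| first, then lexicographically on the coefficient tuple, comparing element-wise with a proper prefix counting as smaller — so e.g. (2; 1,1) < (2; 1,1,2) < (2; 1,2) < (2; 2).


Σ has 22 primitive collections:

  P = {2,7}:  v_{2} + v_{7} = 0  ⟹  sig = (2; —)
  P = {3,5}:  v_{3} + v_{5} = 0  ⟹  sig = (2; —)
  P = {6,9}:  v_{6} + v_{9} = 0  ⟹  sig = (2; —)
  P = {0,3}:  v_{0} + v_{3} = v_{8}  ⟹  sig = (2; 1)
  P = {0,7}:  v_{0} + v_{7} = v_{1}  ⟹  sig = (2; 1)
  P = {1,2}:  v_{1} + v_{2} = v_{0}  ⟹  sig = (2; 1)
  P = {2,8}:  v_{2} + v_{8} = v_{9}  ⟹  sig = (2; 1)
  P = {5,8}:  v_{5} + v_{8} = v_{0}  ⟹  sig = (2; 1)
  P = {6,8}:  v_{6} + v_{8} = v_{7}  ⟹  sig = (2; 1)
  P = {7,9}:  v_{7} + v_{9} = v_{8}  ⟹  sig = (2; 1)
  P = {0,2}:  v_{0} + v_{2} = v_{5} + v_{9}  ⟹  sig = (2; 1,1)
  P = {0,6}:  v_{0} + v_{6} = v_{5} + v_{7}  ⟹  sig = (2; 1,1)
  P = {1,3}:  v_{1} + v_{3} = v_{7} + v_{8}  ⟹  sig = (2; 1,1)
  P = {1,9}:  v_{1} + v_{9} = v_{0} + v_{8}  ⟹  sig = (2; 1,1)
  P = {2,4}:  v_{2} + v_{4} = v_{5} + v_{6}  ⟹  sig = (2; 1,1)
  P = {3,4}:  v_{3} + v_{4} = v_{6} + v_{7}  ⟹  sig = (2; 1,1)
  P = {4,9}:  v_{4} + v_{9} = v_{5} + v_{7}  ⟹  sig = (2; 1,1)
  P = {1,6}:  v_{1} + v_{6} = v_{5} + 2·v_{7}  ⟹  sig = (2; 1,2)
  P = {4,8}:  v_{4} + v_{8} = v_{5} + 2·v_{7}  ⟹  sig = (2; 1,2)
  P = {0,4}:  v_{0} + v_{4} = 2·v_{5} + 2·v_{7}  ⟹  sig = (2; 2,2)
  P = {1,4}:  v_{1} + v_{4} = 2·v_{5} + 3·v_{7}  ⟹  sig = (2; 2,3)
  P = {5,6,7}:  v_{5} + v_{6} + v_{7} = v_{4}  ⟹  sig = (3; 1)

Hence PRS(X_Σ) =
[(2; —), (2; —), (2; —), (2; 1), (2; 1), (2; 1), (2; 1), (2; 1), (2; 1), (2; 1), (2; 1,1), (2; 1,1), (2; 1,1), (2; 1,1), (2; 1,1), (2; 1,1), (2; 1,1), (2; 1,2), (2; 1,2), (2; 2,2), (2; 2,3), (3; 1)]


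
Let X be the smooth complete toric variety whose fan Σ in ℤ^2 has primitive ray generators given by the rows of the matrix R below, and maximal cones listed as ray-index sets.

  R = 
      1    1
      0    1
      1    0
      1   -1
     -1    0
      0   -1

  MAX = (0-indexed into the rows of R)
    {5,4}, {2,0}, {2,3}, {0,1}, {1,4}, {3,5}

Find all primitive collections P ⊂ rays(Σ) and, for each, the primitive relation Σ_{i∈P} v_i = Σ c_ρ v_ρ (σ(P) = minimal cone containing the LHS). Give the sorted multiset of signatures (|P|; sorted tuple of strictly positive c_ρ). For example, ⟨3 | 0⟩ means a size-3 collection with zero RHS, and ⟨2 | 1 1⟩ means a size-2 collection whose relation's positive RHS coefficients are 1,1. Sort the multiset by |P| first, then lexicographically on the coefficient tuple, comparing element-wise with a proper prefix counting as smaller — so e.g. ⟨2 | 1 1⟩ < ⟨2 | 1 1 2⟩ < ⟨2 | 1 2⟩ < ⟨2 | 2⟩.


Primitive collections (9):

  P={1,5}:  v_{1} + v_{5} = 0 — sig = ⟨2 | 0⟩
  P={2,4}:  v_{2} + v_{4} = 0 — sig = ⟨2 | 0⟩
  P={0,4}:  v_{0} + v_{4} = v_{1} — sig = ⟨2 | 1⟩
  P={0,5}:  v_{0} + v_{5} = v_{2} — sig = ⟨2 | 1⟩
  P={1,2}:  v_{1} + v_{2} = v_{0} — sig = ⟨2 | 1⟩
  P={1,3}:  v_{1} + v_{3} = v_{2} — sig = ⟨2 | 1⟩
  P={2,5}:  v_{2} + v_{5} = v_{3} — sig = ⟨2 | 1⟩
  P={3,4}:  v_{3} + v_{4} = v_{5} — sig = ⟨2 | 1⟩
  P={0,3}:  v_{0} + v_{3} = 2·v_{2} — sig = ⟨2 | 2⟩

so the primitive-relation signature multiset is
[⟨2 | 0⟩, ⟨2 | 0⟩, ⟨2 | 1⟩, ⟨2 | 1⟩, ⟨2 | 1⟩, ⟨2 | 1⟩, ⟨2 | 1⟩, ⟨2 | 1⟩, ⟨2 | 2⟩]


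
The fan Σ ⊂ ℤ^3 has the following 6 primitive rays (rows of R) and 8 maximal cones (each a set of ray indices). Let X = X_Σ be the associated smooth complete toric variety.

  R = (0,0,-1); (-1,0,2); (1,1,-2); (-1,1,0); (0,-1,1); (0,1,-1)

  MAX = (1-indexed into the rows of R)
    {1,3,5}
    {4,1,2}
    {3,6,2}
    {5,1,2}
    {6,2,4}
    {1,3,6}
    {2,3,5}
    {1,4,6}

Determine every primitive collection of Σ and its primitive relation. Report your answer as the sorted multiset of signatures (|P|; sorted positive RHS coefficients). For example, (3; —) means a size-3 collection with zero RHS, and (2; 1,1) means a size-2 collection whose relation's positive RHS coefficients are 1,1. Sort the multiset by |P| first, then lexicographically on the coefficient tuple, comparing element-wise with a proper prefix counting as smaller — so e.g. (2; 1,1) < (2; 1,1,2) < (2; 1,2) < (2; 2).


Minimal non-faces — 5 found among 6 rays, 8 max cones:

  • {5,6}:  v_{5} + v_{6} = 0  so sig = (2; —)
  • {4,5}:  v_{4} + v_{5} = v_{1} + v_{2}  so sig = (2; 1,1)
  • {3,4}:  v_{3} + v_{4} = 2·v_{6}  so sig = (2; 2)
  • {1,2,3}:  v_{1} + v_{2} + v_{3} = v_{6}  so sig = (3; 1)
  • {1,2,6}:  v_{1} + v_{2} + v_{6} = v_{4}  so sig = (3; 1)

Sorted signature multiset PRS(X):
{ (2; —),  (2; 1,1),  (2; 2),  (3; 1) ×2 }


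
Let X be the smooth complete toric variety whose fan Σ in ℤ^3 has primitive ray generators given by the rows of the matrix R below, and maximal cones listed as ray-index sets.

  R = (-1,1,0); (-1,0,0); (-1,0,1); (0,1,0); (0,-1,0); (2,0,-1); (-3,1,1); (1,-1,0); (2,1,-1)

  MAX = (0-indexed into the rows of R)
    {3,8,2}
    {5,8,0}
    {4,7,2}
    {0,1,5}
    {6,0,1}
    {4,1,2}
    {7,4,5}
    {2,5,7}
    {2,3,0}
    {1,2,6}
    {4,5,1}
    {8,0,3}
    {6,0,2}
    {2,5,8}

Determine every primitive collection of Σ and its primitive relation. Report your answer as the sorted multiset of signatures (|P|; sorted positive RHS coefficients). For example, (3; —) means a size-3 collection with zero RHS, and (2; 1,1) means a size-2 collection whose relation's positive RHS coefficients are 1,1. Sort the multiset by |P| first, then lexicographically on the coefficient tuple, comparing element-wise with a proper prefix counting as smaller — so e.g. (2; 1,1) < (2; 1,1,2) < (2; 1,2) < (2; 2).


20 minimal non-faces of Δ(Σ) (on 9 rays):

  P={0,7}:  v_{0} + v_{7} = 0  →  sig = (2; —)
  P={3,4}:  v_{3} + v_{4} = 0  →  sig = (2; —)
  P={0,4}:  v_{0} + v_{4} = v_{1}  →  sig = (2; 1)
  P={1,3}:  v_{1} + v_{3} = v_{0}  →  sig = (2; 1)
  P={1,7}:  v_{1} + v_{7} = v_{4}  →  sig = (2; 1)
  P={3,5}:  v_{3} + v_{5} = v_{8}  →  sig = (2; 1)
  P={4,8}:  v_{4} + v_{8} = v_{5}  →  sig = (2; 1)
  P={5,6}:  v_{5} + v_{6} = v_{0}  →  sig = (2; 1)
  P={1,8}:  v_{1} + v_{8} = v_{0} + v_{5}  →  sig = (2; 1,1)
  P={3,7}:  v_{3} + v_{7} = v_{2} + v_{5}  →  sig = (2; 1,1)
  P={6,7}:  v_{6} + v_{7} = v_{1} + v_{2}  →  sig = (2; 1,1)
  P={6,8}:  v_{6} + v_{8} = v_{0} + v_{3}  →  sig = (2; 1,1)
  P={3,6}:  v_{3} + v_{6} = 2·v_{0} + v_{2}  →  sig = (2; 1,2)
  P={4,6}:  v_{4} + v_{6} = 2·v_{1} + v_{2}  →  sig = (2; 1,2)
  P={7,8}:  v_{7} + v_{8} = v_{2} + 2·v_{5}  →  sig = (2; 1,2)
  P={1,2,5}:  v_{1} + v_{2} + v_{5} = 0  →  sig = (3; —)
  P={0,1,2}:  v_{0} + v_{1} + v_{2} = v_{6}  →  sig = (3; 1)
  P={0,2,5}:  v_{0} + v_{2} + v_{5} = v_{3}  →  sig = (3; 1)
  P={2,4,5}:  v_{2} + v_{4} + v_{5} = v_{7}  →  sig = (3; 1)
  P={0,2,8}:  v_{0} + v_{2} + v_{8} = 2·v_{3}  →  sig = (3; 2)

Signatures (|P|; sorted positive RHS coefficients), sorted:
{ (2; —) ×2,  (2; 1) ×6,  (2; 1,1) ×4,  (2; 1,2) ×3,  (3; —),  (3; 1) ×3,  (3; 2) }


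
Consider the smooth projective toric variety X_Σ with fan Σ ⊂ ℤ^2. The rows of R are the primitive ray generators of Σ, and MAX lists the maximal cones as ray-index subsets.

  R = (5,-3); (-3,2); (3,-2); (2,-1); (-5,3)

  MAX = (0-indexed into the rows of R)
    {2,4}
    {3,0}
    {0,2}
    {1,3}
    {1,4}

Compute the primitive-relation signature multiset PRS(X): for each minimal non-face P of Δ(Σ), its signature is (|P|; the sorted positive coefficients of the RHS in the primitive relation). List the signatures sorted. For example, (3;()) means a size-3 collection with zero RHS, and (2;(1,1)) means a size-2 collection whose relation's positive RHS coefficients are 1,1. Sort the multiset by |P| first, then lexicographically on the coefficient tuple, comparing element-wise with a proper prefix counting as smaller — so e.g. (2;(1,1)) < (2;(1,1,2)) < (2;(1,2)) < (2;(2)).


Minimal non-faces — 5 found among 5 rays, 5 max cones:

  • {0,4}:  v_{0} + v_{4} = 0 ; sig = (2;())
  • {1,2}:  v_{1} + v_{2} = 0 ; sig = (2;())
  • {0,1}:  v_{0} + v_{1} = v_{3} ; sig = (2;(1))
  • {2,3}:  v_{2} + v_{3} = v_{0} ; sig = (2;(1))
  • {3,4}:  v_{3} + v_{4} = v_{1} ; sig = (2;(1))

Hence PRS(X_Σ) =
{ (2;()) ×2,  (2;(1)) ×3 }


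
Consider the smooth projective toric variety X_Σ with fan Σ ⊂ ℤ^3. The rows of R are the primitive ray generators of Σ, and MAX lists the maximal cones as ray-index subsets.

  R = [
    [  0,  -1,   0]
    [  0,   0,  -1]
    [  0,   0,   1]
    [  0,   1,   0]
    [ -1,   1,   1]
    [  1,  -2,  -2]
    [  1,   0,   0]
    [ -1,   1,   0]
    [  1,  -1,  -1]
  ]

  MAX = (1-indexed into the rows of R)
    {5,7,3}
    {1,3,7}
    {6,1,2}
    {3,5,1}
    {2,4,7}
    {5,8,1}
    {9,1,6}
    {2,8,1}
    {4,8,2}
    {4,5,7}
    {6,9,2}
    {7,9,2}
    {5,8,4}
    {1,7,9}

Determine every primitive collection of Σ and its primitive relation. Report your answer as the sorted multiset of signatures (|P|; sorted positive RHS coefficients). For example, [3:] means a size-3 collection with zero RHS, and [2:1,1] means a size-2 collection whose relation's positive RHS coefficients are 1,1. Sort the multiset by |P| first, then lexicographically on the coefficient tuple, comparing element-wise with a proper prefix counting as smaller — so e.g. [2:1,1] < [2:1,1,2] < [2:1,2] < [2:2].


Primitive collections (18):

  • {1,4}:  v_{1} + v_{4} = 0  ⟹  sig = [2:]
  • {2,3}:  v_{2} + v_{3} = 0  ⟹  sig = [2:]
  • {5,9}:  v_{5} + v_{9} = 0  ⟹  sig = [2:]
  • {2,5}:  v_{2} + v_{5} = v_{8}  ⟹  sig = [2:1]
  • {3,8}:  v_{3} + v_{8} = v_{5}  ⟹  sig = [2:1]
  • {7,8}:  v_{7} + v_{8} = v_{4}  ⟹  sig = [2:1]
  • {8,9}:  v_{8} + v_{9} = v_{2}  ⟹  sig = [2:1]
  • {3,4}:  v_{3} + v_{4} = v_{5} + v_{7}  ⟹  sig = [2:1,1]
  • {3,6}:  v_{3} + v_{6} = v_{1} + v_{9}  ⟹  sig = [2:1,1]
  • {3,9}:  v_{3} + v_{9} = v_{1} + v_{7}  ⟹  sig = [2:1,1]
  • {4,6}:  v_{4} + v_{6} = v_{2} + v_{9}  ⟹  sig = [2:1,1]
  • {4,9}:  v_{4} + v_{9} = v_{2} + v_{7}  ⟹  sig = [2:1,1]
  • {5,6}:  v_{5} + v_{6} = v_{1} + v_{2}  ⟹  sig = [2:1,1]
  • {6,8}:  v_{6} + v_{8} = v_{1} + 2·v_{2}  ⟹  sig = [2:1,2]
  • {6,7}:  v_{6} + v_{7} = 2·v_{9}  ⟹  sig = [2:2]
  • {1,2,7}:  v_{1} + v_{2} + v_{7} = v_{9}  ⟹  sig = [3:1]
  • {1,2,9}:  v_{1} + v_{2} + v_{9} = v_{6}  ⟹  sig = [3:1]
  • {1,5,7}:  v_{1} + v_{5} + v_{7} = v_{3}  ⟹  sig = [3:1]

Hence PRS(X_Σ) =
{ [2:] ×3,  [2:1] ×4,  [2:1,1] ×6,  [2:1,2],  [2:2],  [3:1] ×3 }


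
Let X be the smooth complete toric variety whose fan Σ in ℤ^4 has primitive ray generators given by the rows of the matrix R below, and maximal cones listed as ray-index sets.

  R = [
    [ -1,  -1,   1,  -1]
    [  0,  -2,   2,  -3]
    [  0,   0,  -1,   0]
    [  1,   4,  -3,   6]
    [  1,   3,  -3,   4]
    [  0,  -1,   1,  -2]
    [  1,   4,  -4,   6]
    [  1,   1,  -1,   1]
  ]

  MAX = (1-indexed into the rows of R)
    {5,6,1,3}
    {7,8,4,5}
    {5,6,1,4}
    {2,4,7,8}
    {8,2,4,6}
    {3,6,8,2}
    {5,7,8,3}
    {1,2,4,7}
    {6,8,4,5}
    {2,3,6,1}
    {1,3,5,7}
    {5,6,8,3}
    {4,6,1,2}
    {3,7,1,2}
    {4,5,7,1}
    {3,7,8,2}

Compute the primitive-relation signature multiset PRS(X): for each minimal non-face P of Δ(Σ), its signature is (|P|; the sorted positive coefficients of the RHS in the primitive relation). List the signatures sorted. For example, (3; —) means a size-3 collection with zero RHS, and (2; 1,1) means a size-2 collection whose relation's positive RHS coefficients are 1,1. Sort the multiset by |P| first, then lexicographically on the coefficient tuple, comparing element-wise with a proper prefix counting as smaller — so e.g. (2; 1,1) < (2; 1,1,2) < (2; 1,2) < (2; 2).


Primitive collections (4):

  • {1,8}:  v_{1} + v_{8} = 0 — sig = (2; —)
  • {2,5}:  v_{2} + v_{5} = v_{8} — sig = (2; 1)
  • {3,4}:  v_{3} + v_{4} = v_{7} — sig = (2; 1)
  • {6,7}:  v_{6} + v_{7} = v_{5} — sig = (2; 1)

Sorted signature multiset PRS(X):
    |P|=2: 4 collections, coeffs (), (1), (1), (1)


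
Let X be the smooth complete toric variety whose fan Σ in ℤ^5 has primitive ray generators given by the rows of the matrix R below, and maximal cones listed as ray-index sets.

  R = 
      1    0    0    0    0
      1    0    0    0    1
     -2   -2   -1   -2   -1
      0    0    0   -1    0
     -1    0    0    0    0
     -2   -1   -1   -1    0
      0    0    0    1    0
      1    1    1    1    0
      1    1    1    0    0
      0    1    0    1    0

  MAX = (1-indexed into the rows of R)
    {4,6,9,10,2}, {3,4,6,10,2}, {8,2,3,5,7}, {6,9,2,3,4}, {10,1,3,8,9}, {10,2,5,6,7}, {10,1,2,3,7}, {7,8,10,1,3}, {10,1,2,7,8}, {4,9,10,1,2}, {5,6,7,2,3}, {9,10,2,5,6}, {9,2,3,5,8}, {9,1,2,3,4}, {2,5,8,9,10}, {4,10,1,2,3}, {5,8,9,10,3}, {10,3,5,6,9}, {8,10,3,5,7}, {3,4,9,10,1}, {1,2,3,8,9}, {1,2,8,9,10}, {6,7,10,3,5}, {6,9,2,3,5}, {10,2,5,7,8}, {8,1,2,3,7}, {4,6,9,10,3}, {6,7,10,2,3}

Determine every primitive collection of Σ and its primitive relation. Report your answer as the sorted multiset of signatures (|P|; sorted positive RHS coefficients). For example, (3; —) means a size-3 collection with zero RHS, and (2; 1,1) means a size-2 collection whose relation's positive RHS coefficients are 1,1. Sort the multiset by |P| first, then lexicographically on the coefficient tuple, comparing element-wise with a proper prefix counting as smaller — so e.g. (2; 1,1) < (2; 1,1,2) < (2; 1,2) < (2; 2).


The 10 primitive collections of Σ (r=10, n=5):

  P = {1,5}:  v_{1} + v_{5} = 0 — sig = (2; —)
  P = {4,7}:  v_{4} + v_{7} = 0 — sig = (2; —)
  P = {4,8}:  v_{4} + v_{8} = v_{9} — sig = (2; 1)
  P = {6,8}:  v_{6} + v_{8} = v_{5} — sig = (2; 1)
  P = {7,9}:  v_{7} + v_{9} = v_{8} — sig = (2; 1)
  P = {4,5}:  v_{4} + v_{5} = v_{6} + v_{9} — sig = (2; 1,1)
  P = {1,6}:  v_{1} + v_{6} = v_{2} + v_{3} + v_{10} — sig = (2; 1,1,1)
  P = {2,3,8,10}:  v_{2} + v_{3} + v_{8} + v_{10} = 0 — sig = (4; —)
  P = {2,3,5,10}:  v_{2} + v_{3} + v_{5} + v_{10} = v_{6} — sig = (4; 1)
  P = {2,3,9,10}:  v_{2} + v_{3} + v_{9} + v_{10} = v_{4} — sig = (4; 1)

so the primitive-relation signature multiset is
    (2; —)
    (2; —)
    (2; 1)
    (2; 1)
    (2; 1)
    (2; 1,1)
    (2; 1,1,1)
    (4; —)
    (4; 1)
    (4; 1)


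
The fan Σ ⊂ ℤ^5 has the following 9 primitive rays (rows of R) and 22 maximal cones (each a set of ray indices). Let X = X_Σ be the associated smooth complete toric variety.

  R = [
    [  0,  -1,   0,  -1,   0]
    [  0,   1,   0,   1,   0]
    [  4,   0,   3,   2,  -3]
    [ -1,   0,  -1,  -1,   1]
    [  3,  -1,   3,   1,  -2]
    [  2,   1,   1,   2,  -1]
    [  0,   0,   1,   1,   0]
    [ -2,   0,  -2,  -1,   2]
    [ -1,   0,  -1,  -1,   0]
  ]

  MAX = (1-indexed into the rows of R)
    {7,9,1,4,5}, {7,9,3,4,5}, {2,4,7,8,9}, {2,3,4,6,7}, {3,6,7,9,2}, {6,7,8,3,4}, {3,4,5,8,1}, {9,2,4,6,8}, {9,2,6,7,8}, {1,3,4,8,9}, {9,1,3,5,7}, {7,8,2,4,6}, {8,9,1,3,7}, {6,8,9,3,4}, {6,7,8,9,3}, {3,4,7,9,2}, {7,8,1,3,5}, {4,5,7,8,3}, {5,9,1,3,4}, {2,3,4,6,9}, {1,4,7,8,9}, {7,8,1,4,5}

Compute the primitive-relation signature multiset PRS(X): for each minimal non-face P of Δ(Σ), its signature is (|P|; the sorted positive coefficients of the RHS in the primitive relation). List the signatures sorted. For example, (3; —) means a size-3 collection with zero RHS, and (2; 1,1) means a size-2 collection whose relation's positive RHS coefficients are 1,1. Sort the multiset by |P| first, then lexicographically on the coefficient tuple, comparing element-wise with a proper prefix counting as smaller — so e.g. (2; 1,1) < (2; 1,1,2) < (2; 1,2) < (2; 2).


9 collections generate NE(X_Σ); each relation:

  P={1,2}:  v_{1} + v_{2} = 0 ; sig = (2; —)
  P={1,6}:  v_{1} + v_{6} = v_{3} + v_{8} ; sig = (2; 1,1)
  P={2,5}:  v_{2} + v_{5} = v_{3} + v_{4} + v_{7} ; sig = (2; 1,1,1)
  P={5,6}:  v_{5} + v_{6} = 2·v_{3} + v_{4} + v_{7} + v_{8} ; sig = (2; 1,1,1,2)
  P={2,3,8}:  v_{2} + v_{3} + v_{8} = v_{6} ; sig = (3; 1)
  P={5,8,9}:  v_{5} + v_{8} + v_{9} = v_{1} ; sig = (3; 1)
  P={1,3,4,7}:  v_{1} + v_{3} + v_{4} + v_{7} = v_{5} ; sig = (4; 1)
  P={4,6,7,9}:  v_{4} + v_{6} + v_{7} + v_{9} = v_{2} ; sig = (4; 1)
  P={3,4,7,8,9}:  v_{3} + v_{4} + v_{7} + v_{8} + v_{9} = 0 ; sig = (5; —)

Hence PRS(X_Σ) =
[(2; —), (2; 1,1), (2; 1,1,1), (2; 1,1,1,2), (3; 1), (3; 1), (4; 1), (4; 1), (5; —)]


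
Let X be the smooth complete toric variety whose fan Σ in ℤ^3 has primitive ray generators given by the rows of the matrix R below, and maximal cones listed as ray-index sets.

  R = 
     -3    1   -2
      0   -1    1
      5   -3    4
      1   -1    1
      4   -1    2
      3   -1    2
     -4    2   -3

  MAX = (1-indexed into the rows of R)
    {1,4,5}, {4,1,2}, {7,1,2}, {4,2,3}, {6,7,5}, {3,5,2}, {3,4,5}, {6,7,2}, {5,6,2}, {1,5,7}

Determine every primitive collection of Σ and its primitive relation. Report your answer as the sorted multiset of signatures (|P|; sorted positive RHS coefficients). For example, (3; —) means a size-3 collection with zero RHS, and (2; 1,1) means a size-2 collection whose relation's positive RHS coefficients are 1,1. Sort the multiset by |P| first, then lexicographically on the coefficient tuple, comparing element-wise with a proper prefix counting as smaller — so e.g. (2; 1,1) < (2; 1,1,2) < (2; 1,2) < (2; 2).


Minimal non-faces — 9 found among 7 rays, 10 max cones:

  {1,6}:  v_{1} + v_{6} = 0  ⇒ sig = (2; —)
  {3,7}:  v_{3} + v_{7} = v_{4}  ⇒ sig = (2; 1)
  {4,7}:  v_{4} + v_{7} = v_{1}  ⇒ sig = (2; 1)
  {4,6}:  v_{4} + v_{6} = v_{2} + v_{5}  ⇒ sig = (2; 1,1)
  {1,3}:  v_{1} + v_{3} = 2·v_{4}  ⇒ sig = (2; 2)
  {3,6}:  v_{3} + v_{6} = 2·v_{2} + 2·v_{5}  ⇒ sig = (2; 2,2)
  {2,5,7}:  v_{2} + v_{5} + v_{7} = 0  ⇒ sig = (3; —)
  {1,2,5}:  v_{1} + v_{2} + v_{5} = v_{4}  ⇒ sig = (3; 1)
  {2,4,5}:  v_{2} + v_{4} + v_{5} = v_{3}  ⇒ sig = (3; 1)

Sorted signature multiset PRS(X):
    (2; —)
    (2; 1)
    (2; 1)
    (2; 1,1)
    (2; 2)
    (2; 2,2)
    (3; —)
    (3; 1)
    (3; 1)


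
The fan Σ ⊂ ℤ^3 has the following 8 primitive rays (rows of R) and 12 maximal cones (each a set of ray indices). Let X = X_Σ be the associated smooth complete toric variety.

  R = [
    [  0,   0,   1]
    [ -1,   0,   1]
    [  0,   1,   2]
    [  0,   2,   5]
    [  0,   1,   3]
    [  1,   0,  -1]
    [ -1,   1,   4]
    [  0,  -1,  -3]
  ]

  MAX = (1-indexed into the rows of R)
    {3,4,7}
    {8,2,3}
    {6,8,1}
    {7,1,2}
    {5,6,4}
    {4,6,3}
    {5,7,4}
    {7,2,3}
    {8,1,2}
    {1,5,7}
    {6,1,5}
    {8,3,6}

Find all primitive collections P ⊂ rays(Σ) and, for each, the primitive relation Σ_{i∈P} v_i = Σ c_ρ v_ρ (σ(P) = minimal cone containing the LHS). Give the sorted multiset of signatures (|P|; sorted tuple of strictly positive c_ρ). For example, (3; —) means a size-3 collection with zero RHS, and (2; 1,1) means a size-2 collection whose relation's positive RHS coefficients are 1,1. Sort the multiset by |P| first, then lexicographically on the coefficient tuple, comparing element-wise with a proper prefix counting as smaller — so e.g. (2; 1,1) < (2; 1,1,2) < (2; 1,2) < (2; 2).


Primitive collections (10):

  {2,6}:  v_{2} + v_{6} = 0 ; sig = (2; —)
  {5,8}:  v_{5} + v_{8} = 0 ; sig = (2; —)
  {1,3}:  v_{1} + v_{3} = v_{5} ; sig = (2; 1)
  {2,5}:  v_{2} + v_{5} = v_{7} ; sig = (2; 1)
  {3,5}:  v_{3} + v_{5} = v_{4} ; sig = (2; 1)
  {4,8}:  v_{4} + v_{8} = v_{3} ; sig = (2; 1)
  {6,7}:  v_{6} + v_{7} = v_{5} ; sig = (2; 1)
  {7,8}:  v_{7} + v_{8} = v_{2} ; sig = (2; 1)
  {2,4}:  v_{2} + v_{4} = v_{3} + v_{7} ; sig = (2; 1,1)
  {1,4}:  v_{1} + v_{4} = 2·v_{5} ; sig = (2; 2)

so the primitive-relation signature multiset is
    (2; —)
    (2; —)
    (2; 1)
    (2; 1)
    (2; 1)
    (2; 1)
    (2; 1)
    (2; 1)
    (2; 1,1)
    (2; 2)


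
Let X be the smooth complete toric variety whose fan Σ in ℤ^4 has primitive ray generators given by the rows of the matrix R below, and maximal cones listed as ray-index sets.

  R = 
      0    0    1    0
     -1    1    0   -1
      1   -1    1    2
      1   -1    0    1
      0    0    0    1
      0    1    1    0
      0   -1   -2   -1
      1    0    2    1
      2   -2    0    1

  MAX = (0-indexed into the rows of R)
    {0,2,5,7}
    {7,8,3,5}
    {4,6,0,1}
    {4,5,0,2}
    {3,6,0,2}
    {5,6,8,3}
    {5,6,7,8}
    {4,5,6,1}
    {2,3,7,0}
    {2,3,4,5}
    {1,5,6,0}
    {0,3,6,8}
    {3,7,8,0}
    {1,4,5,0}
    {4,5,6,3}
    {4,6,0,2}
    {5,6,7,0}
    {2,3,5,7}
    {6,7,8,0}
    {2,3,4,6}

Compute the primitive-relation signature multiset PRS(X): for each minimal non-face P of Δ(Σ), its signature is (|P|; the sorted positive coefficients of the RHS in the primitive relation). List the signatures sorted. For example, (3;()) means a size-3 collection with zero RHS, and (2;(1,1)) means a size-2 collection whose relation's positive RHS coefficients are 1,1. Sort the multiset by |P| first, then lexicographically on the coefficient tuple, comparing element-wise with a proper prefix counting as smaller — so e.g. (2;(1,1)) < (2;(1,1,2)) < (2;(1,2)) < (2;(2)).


14 minimal non-faces of Δ(Σ) (on 9 rays):

  {1,3}:  v_{1} + v_{3} = 0  ⇒ sig = (2;())
  {1,2}:  v_{1} + v_{2} = v_{0} + v_{4}  ⇒ sig = (2;(1,1))
  {1,7}:  v_{1} + v_{7} = v_{0} + v_{5}  ⇒ sig = (2;(1,1))
  {1,8}:  v_{1} + v_{8} = v_{6} + v_{7}  ⇒ sig = (2;(1,1))
  {4,7}:  v_{4} + v_{7} = v_{2} + v_{5}  ⇒ sig = (2;(1,1))
  {2,8}:  v_{2} + v_{8} = v_{0} + 3·v_{3}  ⇒ sig = (2;(1,3))
  {4,8}:  v_{4} + v_{8} = 2·v_{3}  ⇒ sig = (2;(2))
  {0,3,4}:  v_{0} + v_{3} + v_{4} = v_{2}  ⇒ sig = (3;(1))
  {0,3,5}:  v_{0} + v_{3} + v_{5} = v_{7}  ⇒ sig = (3;(1))
  {2,5,6}:  v_{2} + v_{5} + v_{6} = v_{3}  ⇒ sig = (3;(1))
  {3,6,7}:  v_{3} + v_{6} + v_{7} = v_{8}  ⇒ sig = (3;(1))
  {0,5,8}:  v_{0} + v_{5} + v_{8} = v_{6} + 2·v_{7}  ⇒ sig = (3;(1,2))
  {2,6,7}:  v_{2} + v_{6} + v_{7} = v_{0} + 2·v_{3}  ⇒ sig = (3;(1,2))
  {0,4,5,6}:  v_{0} + v_{4} + v_{5} + v_{6} = 0  ⇒ sig = (4;())

so the primitive-relation signature multiset is
    |P|=2: 7 collections, coeffs (), (1,1), (1,1), (1,1), (1,1), (1,3), (2)
    |P|=3: 6 collections, coeffs (1), (1), (1), (1), (1,2), (1,2)
    |P|=4: 1 collection, coeffs ()


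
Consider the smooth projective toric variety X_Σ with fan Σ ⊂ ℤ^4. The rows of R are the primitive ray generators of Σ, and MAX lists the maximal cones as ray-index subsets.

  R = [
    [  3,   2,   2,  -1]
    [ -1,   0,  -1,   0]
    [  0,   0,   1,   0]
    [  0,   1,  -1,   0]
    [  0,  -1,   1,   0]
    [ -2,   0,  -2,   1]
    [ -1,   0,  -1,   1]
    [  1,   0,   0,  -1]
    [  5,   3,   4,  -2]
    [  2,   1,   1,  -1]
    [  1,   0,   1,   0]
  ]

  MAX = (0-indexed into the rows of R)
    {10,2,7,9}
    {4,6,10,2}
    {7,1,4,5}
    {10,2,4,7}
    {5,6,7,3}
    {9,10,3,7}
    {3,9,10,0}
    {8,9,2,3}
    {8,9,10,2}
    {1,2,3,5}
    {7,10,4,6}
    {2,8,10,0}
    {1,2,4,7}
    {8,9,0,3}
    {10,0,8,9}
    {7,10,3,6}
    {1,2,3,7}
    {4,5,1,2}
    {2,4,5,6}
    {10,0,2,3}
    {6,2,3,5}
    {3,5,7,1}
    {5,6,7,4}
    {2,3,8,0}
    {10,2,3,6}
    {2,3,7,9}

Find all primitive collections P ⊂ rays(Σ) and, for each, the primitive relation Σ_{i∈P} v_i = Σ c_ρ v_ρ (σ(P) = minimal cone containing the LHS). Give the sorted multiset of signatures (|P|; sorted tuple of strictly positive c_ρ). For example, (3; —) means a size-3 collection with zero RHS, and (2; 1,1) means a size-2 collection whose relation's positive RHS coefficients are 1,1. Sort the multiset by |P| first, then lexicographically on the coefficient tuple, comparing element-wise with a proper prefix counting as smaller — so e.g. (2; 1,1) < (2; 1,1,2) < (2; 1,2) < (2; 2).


24 collections generate NE(X_Σ); each relation:

  P = {1,10}:  v_{1} + v_{10} = 0  ⟹  sig = (2; —)
  P = {3,4}:  v_{3} + v_{4} = 0  ⟹  sig = (2; —)
  P = {1,6}:  v_{1} + v_{6} = v_{5}  ⟹  sig = (2; 1)
  P = {5,9}:  v_{5} + v_{9} = v_{3}  ⟹  sig = (2; 1)
  P = {5,10}:  v_{5} + v_{10} = v_{6}  ⟹  sig = (2; 1)
  P = {6,9}:  v_{6} + v_{9} = v_{3} + v_{10}  ⟹  sig = (2; 1,1)
  P = {0,1}:  v_{0} + v_{1} = v_{2} + v_{3} + v_{9}  ⟹  sig = (2; 1,1,1)
  P = {0,4}:  v_{0} + v_{4} = v_{2} + v_{9} + v_{10}  ⟹  sig = (2; 1,1,1)
  P = {1,9}:  v_{1} + v_{9} = v_{2} + v_{3} + v_{7}  ⟹  sig = (2; 1,1,1)
  P = {4,9}:  v_{4} + v_{9} = v_{2} + v_{7} + v_{10}  ⟹  sig = (2; 1,1,1)
  P = {5,8}:  v_{5} + v_{8} = v_{0} + v_{2} + v_{3}  ⟹  sig = (2; 1,1,1)
  P = {6,8}:  v_{6} + v_{8} = v_{0} + v_{2} + v_{3} + v_{10}  ⟹  sig = (2; 1,1,1,1)
  P = {0,5}:  v_{0} + v_{5} = v_{2} + 2·v_{3} + v_{10}  ⟹  sig = (2; 1,1,2)
  P = {0,6}:  v_{0} + v_{6} = v_{2} + 2·v_{3} + 2·v_{10}  ⟹  sig = (2; 1,2,2)
  P = {1,8}:  v_{1} + v_{8} = 2·v_{2} + v_{3} + 2·v_{9}  ⟹  sig = (2; 1,2,2)
  P = {4,8}:  v_{4} + v_{8} = 2·v_{2} + 2·v_{9} + v_{10}  ⟹  sig = (2; 1,2,2)
  P = {7,8}:  v_{7} + v_{8} = v_{2} + 3·v_{9}  ⟹  sig = (2; 1,3)
  P = {0,7}:  v_{0} + v_{7} = 2·v_{9}  ⟹  sig = (2; 2)
  P = {2,6,7}:  v_{2} + v_{6} + v_{7} = 0  ⟹  sig = (3; —)
  P = {0,2,9}:  v_{0} + v_{2} + v_{9} = v_{8}  ⟹  sig = (3; 1)
  P = {2,5,7}:  v_{2} + v_{5} + v_{7} = v_{1}  ⟹  sig = (3; 1)
  P = {3,8,10}:  v_{3} + v_{8} + v_{10} = 2·v_{0}  ⟹  sig = (3; 2)
  P = {2,3,7,10}:  v_{2} + v_{3} + v_{7} + v_{10} = v_{9}  ⟹  sig = (4; 1)
  P = {2,3,9,10}:  v_{2} + v_{3} + v_{9} + v_{10} = v_{0}  ⟹  sig = (4; 1)

so the primitive-relation signature multiset is
    |P|=2: 18 collections, coeffs (), (), (1), (1), (1), (1,1), (1,1,1), (1,1,1), (1,1,1), (1,1,1), (1,1,1), (1,1,1,1), (1,1,2), (1,2,2), (1,2,2), (1,2,2), (1,3), (2)
    |P|=3: 4 collections, coeffs (), (1), (1), (2)
    |P|=4: 2 collections, coeffs (1), (1)


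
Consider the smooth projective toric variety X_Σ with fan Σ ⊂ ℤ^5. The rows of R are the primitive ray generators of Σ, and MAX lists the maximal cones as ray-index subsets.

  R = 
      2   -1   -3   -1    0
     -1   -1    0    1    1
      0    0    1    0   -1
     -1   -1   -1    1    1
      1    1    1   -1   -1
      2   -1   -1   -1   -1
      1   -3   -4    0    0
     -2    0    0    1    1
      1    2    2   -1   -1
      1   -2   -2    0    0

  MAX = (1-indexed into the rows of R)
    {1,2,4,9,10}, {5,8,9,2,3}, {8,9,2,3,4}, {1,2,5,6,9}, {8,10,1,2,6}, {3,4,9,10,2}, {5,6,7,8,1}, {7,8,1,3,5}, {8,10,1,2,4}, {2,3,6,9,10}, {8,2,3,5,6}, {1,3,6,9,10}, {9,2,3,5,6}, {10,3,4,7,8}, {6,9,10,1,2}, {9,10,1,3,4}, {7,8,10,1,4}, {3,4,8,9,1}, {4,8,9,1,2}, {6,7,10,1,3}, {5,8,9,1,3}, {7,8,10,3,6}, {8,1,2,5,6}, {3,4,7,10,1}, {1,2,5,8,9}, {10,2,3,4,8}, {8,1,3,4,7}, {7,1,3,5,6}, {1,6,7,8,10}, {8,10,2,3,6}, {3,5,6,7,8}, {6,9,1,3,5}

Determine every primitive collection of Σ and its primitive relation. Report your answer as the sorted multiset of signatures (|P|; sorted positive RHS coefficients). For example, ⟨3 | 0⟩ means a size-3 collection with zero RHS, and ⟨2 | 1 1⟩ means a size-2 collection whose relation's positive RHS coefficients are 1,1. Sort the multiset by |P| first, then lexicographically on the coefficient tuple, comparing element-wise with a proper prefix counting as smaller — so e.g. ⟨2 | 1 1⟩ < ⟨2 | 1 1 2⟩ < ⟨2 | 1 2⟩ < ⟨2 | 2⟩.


The 10 primitive collections of Σ (r=10, n=5):

  • {4,5}:  v_{4} + v_{5} = 0 ; sig = ⟨2 | 0⟩
  • {4,6}:  v_{4} + v_{6} = v_{10} ; sig = ⟨2 | 1⟩
  • {5,10}:  v_{5} + v_{10} = v_{6} ; sig = ⟨2 | 1⟩
  • {7,9}:  v_{7} + v_{9} = v_{1} + v_{3} ; sig = ⟨2 | 1 1⟩
  • {2,7}:  v_{2} + v_{7} = v_{8} + 2·v_{10} ; sig = ⟨2 | 1 2⟩
  • {8,9,10}:  v_{8} + v_{9} + v_{10} = 0 ; sig = ⟨3 | 0⟩
  • {1,2,3}:  v_{1} + v_{2} + v_{3} = v_{10} ; sig = ⟨3 | 1⟩
  • {6,8,9}:  v_{6} + v_{8} + v_{9} = v_{5} ; sig = ⟨3 | 1⟩
  • {1,3,8,10}:  v_{1} + v_{3} + v_{8} + v_{10} = v_{7} ; sig = ⟨4 | 1⟩
  • {1,3,6,8}:  v_{1} + v_{3} + v_{6} + v_{8} = v_{5} + v_{7} ; sig = ⟨4 | 1 1⟩

Signatures (|P|; sorted positive RHS coefficients), sorted:
    ⟨2 | 0⟩
    ⟨2 | 1⟩
    ⟨2 | 1⟩
    ⟨2 | 1 1⟩
    ⟨2 | 1 2⟩
    ⟨3 | 0⟩
    ⟨3 | 1⟩
    ⟨3 | 1⟩
    ⟨4 | 1⟩
    ⟨4 | 1 1⟩


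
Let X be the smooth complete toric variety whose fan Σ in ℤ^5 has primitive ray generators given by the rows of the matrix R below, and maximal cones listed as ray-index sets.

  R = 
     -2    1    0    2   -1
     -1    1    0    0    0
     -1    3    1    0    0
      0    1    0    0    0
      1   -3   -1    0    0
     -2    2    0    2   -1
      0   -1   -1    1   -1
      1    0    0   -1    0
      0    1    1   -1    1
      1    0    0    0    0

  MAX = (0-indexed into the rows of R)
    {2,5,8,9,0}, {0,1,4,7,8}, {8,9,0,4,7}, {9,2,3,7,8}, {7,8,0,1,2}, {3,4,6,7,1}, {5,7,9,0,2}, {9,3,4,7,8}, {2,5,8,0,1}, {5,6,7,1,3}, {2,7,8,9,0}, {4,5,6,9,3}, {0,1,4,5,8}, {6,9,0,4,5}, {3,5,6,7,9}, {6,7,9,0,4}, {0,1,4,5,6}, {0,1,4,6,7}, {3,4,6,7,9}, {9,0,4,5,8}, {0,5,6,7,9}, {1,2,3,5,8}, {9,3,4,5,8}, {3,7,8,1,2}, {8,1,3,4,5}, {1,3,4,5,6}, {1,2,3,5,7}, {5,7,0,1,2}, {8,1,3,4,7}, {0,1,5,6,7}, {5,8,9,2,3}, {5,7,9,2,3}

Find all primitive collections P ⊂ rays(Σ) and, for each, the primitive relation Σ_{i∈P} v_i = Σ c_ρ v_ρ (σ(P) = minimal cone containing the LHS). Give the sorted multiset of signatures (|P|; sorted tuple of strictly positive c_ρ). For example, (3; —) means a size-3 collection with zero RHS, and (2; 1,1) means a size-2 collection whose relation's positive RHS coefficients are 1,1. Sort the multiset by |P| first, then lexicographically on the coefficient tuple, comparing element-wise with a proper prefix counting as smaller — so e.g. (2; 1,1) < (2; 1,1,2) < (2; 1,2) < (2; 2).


The 7 primitive collections of Σ (r=10, n=5):

  {2,4}:  v_{2} + v_{4} = 0 ; sig = (2; —)
  {6,8}:  v_{6} + v_{8} = 0 ; sig = (2; —)
  {0,3}:  v_{0} + v_{3} = v_{5} ; sig = (2; 1)
  {1,9}:  v_{1} + v_{9} = v_{3} ; sig = (2; 1)
  {2,6}:  v_{2} + v_{6} = v_{5} + v_{7} ; sig = (2; 1,1)
  {4,5,7}:  v_{4} + v_{5} + v_{7} = v_{6} ; sig = (3; 1)
  {5,7,8}:  v_{5} + v_{7} + v_{8} = v_{2} ; sig = (3; 1)

so the primitive-relation signature multiset is
{ (2; —) ×2,  (2; 1) ×2,  (2; 1,1),  (3; 1) ×2 }


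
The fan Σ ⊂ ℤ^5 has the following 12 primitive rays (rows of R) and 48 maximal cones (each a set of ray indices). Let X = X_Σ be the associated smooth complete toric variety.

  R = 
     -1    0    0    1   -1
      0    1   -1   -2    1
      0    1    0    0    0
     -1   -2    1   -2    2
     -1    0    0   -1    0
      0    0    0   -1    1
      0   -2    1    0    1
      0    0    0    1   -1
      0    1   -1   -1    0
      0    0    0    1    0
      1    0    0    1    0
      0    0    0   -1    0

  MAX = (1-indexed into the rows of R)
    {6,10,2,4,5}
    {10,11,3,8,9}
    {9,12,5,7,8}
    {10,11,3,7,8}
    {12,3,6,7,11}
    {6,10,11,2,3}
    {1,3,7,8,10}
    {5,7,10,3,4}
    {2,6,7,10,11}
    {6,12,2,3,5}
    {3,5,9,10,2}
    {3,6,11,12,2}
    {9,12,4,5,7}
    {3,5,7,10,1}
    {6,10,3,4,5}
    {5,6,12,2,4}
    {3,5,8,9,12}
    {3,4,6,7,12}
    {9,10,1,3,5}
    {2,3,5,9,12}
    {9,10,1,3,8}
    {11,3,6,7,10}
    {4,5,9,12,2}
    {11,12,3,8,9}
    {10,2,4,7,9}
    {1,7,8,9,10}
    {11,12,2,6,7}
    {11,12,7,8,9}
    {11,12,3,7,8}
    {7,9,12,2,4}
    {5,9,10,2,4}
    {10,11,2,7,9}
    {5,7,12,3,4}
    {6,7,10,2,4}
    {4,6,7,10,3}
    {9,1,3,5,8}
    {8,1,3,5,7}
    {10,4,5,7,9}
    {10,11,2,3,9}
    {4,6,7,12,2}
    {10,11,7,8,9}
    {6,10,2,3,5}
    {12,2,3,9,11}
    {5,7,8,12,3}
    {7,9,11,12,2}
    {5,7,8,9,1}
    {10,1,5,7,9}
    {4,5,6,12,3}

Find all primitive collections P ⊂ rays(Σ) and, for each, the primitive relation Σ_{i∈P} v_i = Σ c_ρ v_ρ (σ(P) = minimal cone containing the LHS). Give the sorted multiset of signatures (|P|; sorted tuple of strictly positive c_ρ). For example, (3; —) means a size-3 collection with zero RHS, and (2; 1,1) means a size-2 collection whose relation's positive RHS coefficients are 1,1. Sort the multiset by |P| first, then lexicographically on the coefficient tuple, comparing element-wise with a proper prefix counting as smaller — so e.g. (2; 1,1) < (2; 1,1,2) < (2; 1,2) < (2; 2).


|primitive collections| = 19. Relations:

  P = {5,11}:  v_{5} + v_{11} = 0 ; sig = (2; —)
  P = {6,8}:  v_{6} + v_{8} = 0 ; sig = (2; —)
  P = {10,12}:  v_{10} + v_{12} = 0 ; sig = (2; —)
  P = {2,8}:  v_{2} + v_{8} = v_{9} ; sig = (2; 1)
  P = {6,9}:  v_{6} + v_{9} = v_{2} ; sig = (2; 1)
  P = {1,6}:  v_{1} + v_{6} = v_{5} + v_{10} ; sig = (2; 1,1)
  P = {1,11}:  v_{1} + v_{11} = v_{8} + v_{10} ; sig = (2; 1,1)
  P = {1,12}:  v_{1} + v_{12} = v_{5} + v_{8} ; sig = (2; 1,1)
  P = {4,8}:  v_{4} + v_{8} = v_{5} + v_{7} ; sig = (2; 1,1)
  P = {4,11}:  v_{4} + v_{11} = v_{6} + v_{7} ; sig = (2; 1,1)
  P = {1,2}:  v_{1} + v_{2} = v_{5} + v_{9} + v_{10} ; sig = (2; 1,1,1)
  P = {1,4}:  v_{1} + v_{4} = 2·v_{5} + v_{7} + v_{10} ; sig = (2; 1,1,2)
  P = {3,7,9}:  v_{3} + v_{7} + v_{9} = v_{6} ; sig = (3; 1)
  P = {5,6,7}:  v_{5} + v_{6} + v_{7} = v_{4} ; sig = (3; 1)
  P = {5,8,10}:  v_{5} + v_{8} + v_{10} = v_{1} ; sig = (3; 1)
  P = {2,5,7}:  v_{2} + v_{5} + v_{7} = v_{4} + v_{9} ; sig = (3; 1,1)
  P = {3,4,9}:  v_{3} + v_{4} + v_{9} = v_{5} + 2·v_{6} ; sig = (3; 1,2)
  P = {2,3,4}:  v_{2} + v_{3} + v_{4} = v_{5} + 3·v_{6} ; sig = (3; 1,3)
  P = {2,3,7}:  v_{2} + v_{3} + v_{7} = 2·v_{6} ; sig = (3; 2)

Hence PRS(X_Σ) =
    (2; —)
    (2; —)
    (2; —)
    (2; 1)
    (2; 1)
    (2; 1,1)
    (2; 1,1)
    (2; 1,1)
    (2; 1,1)
    (2; 1,1)
    (2; 1,1,1)
    (2; 1,1,2)
    (3; 1)
    (3; 1)
    (3; 1)
    (3; 1,1)
    (3; 1,2)
    (3; 1,3)
    (3; 2)


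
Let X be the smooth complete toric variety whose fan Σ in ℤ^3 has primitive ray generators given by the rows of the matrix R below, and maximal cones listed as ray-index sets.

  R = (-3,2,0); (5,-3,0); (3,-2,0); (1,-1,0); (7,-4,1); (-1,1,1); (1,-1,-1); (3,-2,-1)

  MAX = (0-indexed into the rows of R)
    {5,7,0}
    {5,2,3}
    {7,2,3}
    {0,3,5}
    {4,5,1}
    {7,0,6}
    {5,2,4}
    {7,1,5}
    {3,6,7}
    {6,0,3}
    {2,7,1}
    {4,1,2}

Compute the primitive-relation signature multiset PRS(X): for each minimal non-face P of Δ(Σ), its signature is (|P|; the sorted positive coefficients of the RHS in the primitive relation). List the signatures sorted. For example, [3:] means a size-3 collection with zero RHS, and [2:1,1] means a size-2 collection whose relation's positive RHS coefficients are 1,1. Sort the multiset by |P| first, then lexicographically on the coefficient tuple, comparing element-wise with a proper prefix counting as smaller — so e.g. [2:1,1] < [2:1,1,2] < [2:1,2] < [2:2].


Δ(Σ) — 8 vertices, 14 min non-faces:

  • {0,2}:  v_{0} + v_{2} = 0  ⇒ sig = [2:]
  • {5,6}:  v_{5} + v_{6} = 0  ⇒ sig = [2:]
  • {0,1}:  v_{0} + v_{1} = v_{5} + v_{7}  ⇒ sig = [2:1,1]
  • {0,4}:  v_{0} + v_{4} = v_{1} + v_{5}  ⇒ sig = [2:1,1]
  • {1,6}:  v_{1} + v_{6} = v_{2} + v_{7}  ⇒ sig = [2:1,1]
  • {2,6}:  v_{2} + v_{6} = v_{3} + v_{7}  ⇒ sig = [2:1,1]
  • {4,6}:  v_{4} + v_{6} = v_{1} + v_{2}  ⇒ sig = [2:1,1]
  • {3,4}:  v_{3} + v_{4} = 3·v_{2} + v_{5}  ⇒ sig = [2:1,3]
  • {1,3}:  v_{1} + v_{3} = 2·v_{2}  ⇒ sig = [2:2]
  • {4,7}:  v_{4} + v_{7} = 2·v_{1}  ⇒ sig = [2:2]
  • {0,3,7}:  v_{0} + v_{3} + v_{7} = v_{6}  ⇒ sig = [3:1]
  • {1,2,5}:  v_{1} + v_{2} + v_{5} = v_{4}  ⇒ sig = [3:1]
  • {2,5,7}:  v_{2} + v_{5} + v_{7} = v_{1}  ⇒ sig = [3:1]
  • {3,5,7}:  v_{3} + v_{5} + v_{7} = v_{2}  ⇒ sig = [3:1]

Signatures (|P|; sorted positive RHS coefficients), sorted:
{ [2:] ×2,  [2:1,1] ×5,  [2:1,3],  [2:2] ×2,  [3:1] ×4 }


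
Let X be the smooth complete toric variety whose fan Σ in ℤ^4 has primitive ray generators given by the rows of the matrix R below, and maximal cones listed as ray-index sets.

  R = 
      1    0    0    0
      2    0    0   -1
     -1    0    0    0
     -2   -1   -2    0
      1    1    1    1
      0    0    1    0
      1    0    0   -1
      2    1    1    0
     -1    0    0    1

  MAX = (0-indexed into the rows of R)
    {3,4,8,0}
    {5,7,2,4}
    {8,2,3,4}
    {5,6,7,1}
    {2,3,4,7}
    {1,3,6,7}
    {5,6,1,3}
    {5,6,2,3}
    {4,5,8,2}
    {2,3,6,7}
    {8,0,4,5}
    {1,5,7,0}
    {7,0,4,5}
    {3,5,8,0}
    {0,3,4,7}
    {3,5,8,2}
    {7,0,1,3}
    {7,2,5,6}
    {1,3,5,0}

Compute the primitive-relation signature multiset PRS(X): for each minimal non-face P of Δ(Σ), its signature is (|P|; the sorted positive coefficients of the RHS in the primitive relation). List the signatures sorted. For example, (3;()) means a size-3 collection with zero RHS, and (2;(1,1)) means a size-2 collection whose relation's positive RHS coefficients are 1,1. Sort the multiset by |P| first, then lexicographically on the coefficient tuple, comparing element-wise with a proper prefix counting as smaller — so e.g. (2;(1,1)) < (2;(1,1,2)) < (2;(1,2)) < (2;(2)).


Δ(Σ) — 9 vertices, 10 min non-faces:

  P = {0,2}:  v_{0} + v_{2} = 0  ⇒ sig = (2;())
  P = {6,8}:  v_{6} + v_{8} = 0  ⇒ sig = (2;())
  P = {0,6}:  v_{0} + v_{6} = v_{1}  ⇒ sig = (2;(1))
  P = {1,2}:  v_{1} + v_{2} = v_{6}  ⇒ sig = (2;(1))
  P = {1,8}:  v_{1} + v_{8} = v_{0}  ⇒ sig = (2;(1))
  P = {4,6}:  v_{4} + v_{6} = v_{7}  ⇒ sig = (2;(1))
  P = {7,8}:  v_{7} + v_{8} = v_{4}  ⇒ sig = (2;(1))
  P = {1,4}:  v_{1} + v_{4} = v_{0} + v_{7}  ⇒ sig = (2;(1,1))
  P = {3,5,7}:  v_{3} + v_{5} + v_{7} = 0  ⇒ sig = (3;())
  P = {3,4,5}:  v_{3} + v_{4} + v_{5} = v_{8}  ⇒ sig = (3;(1))

Hence PRS(X_Σ) =
{ (2;()) ×2,  (2;(1)) ×5,  (2;(1,1)),  (3;()),  (3;(1)) }
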